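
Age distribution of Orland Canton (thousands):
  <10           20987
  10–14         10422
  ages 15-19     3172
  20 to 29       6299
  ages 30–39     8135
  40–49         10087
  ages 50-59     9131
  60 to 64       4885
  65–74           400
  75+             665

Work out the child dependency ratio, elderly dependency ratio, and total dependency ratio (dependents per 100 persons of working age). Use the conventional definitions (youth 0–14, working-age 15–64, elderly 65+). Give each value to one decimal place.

0–14: 20987 + 10422 = 31409
15–64: 3172 + 6299 + 8135 + 10087 + 9131 + 4885 = 41709
65+: 400 + 665 = 1065
Youth dependency ratio = 31409 / 41709 × 100 = 75.3
Old-age dependency ratio = 1065 / 41709 × 100 = 2.6
Total dependency ratio = (31409 + 1065) / 41709 × 100 = 32474 / 41709 × 100 = 77.9

Youth dependency ratio: 75.3
Old-age dependency ratio: 2.6
Total dependency ratio: 77.9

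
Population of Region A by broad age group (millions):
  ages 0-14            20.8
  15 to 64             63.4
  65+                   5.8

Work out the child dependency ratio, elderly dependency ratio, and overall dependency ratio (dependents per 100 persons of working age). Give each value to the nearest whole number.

Youth dependency ratio = 20.8 / 63.4 × 100 = 33
Old-age dependency ratio = 5.8 / 63.4 × 100 = 9
Total dependency ratio = (20.8 + 5.8) / 63.4 × 100 = 26.6 / 63.4 × 100 = 42

Youth dependency ratio: 33
Old-age dependency ratio: 9
Total dependency ratio: 42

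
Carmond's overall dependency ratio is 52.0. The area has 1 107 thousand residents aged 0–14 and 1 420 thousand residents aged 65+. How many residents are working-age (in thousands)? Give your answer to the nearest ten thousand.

Working-age: 4 860

Total dependency ratio = (youth + elderly) / working-age × 100
52.0 = (1 107 + 1 420) / W × 100
⇒ 4 860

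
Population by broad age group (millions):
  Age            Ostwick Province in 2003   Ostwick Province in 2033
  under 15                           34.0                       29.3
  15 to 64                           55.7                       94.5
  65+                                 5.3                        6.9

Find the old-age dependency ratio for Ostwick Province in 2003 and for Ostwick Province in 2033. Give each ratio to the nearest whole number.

Ostwick Province in 2003: 5.3 / 55.7 × 100 = 10
Ostwick Province in 2033: 6.9 / 94.5 × 100 = 7

Ostwick Province in 2003: 10
Ostwick Province in 2033: 7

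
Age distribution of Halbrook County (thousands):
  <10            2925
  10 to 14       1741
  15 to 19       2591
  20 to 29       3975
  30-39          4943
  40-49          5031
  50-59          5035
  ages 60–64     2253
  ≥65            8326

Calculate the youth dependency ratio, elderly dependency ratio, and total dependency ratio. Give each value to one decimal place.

0–14: 2925 + 1741 = 4666
15–64: 2591 + 3975 + 4943 + 5031 + 5035 + 2253 = 23828
65+: 8326
Youth dependency ratio = 4666 / 23828 × 100 = 19.6
Old-age dependency ratio = 8326 / 23828 × 100 = 34.9
Total dependency ratio = (4666 + 8326) / 23828 × 100 = 12992 / 23828 × 100 = 54.5

Youth dependency ratio: 19.6
Old-age dependency ratio: 34.9
Total dependency ratio: 54.5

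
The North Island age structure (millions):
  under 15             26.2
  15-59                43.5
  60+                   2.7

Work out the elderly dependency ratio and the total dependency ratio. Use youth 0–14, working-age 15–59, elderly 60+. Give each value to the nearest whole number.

Old-age dependency ratio: 6
Total dependency ratio: 66

Old-age dependency ratio = 2.7 / 43.5 × 100 = 6
Total dependency ratio = (26.2 + 2.7) / 43.5 × 100 = 28.9 / 43.5 × 100 = 66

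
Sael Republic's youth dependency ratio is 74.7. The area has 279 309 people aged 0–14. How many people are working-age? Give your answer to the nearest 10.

Working-age: 373 910

Youth dependency ratio = youth / working-age × 100
74.7 = 279 309 / W × 100
⇒ 373 910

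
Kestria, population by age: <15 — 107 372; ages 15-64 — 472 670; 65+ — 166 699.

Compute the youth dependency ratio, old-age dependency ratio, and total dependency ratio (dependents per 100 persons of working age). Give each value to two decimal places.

Youth dependency ratio = 107 372 / 472 670 × 100 = 22.72
Old-age dependency ratio = 166 699 / 472 670 × 100 = 35.27
Total dependency ratio = (107 372 + 166 699) / 472 670 × 100 = 274 071 / 472 670 × 100 = 57.98

Youth dependency ratio: 22.72
Old-age dependency ratio: 35.27
Total dependency ratio: 57.98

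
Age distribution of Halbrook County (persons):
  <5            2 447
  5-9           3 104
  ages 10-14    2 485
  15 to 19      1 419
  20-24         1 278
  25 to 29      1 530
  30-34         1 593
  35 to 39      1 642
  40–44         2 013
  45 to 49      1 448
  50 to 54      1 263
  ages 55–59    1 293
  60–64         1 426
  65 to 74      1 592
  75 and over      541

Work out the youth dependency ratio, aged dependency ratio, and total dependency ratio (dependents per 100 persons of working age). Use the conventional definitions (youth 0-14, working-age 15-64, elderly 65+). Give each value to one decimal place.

0–14: 2 447 + 3 104 + 2 485 = 8 036
15–64: 1 419 + 1 278 + 1 530 + 1 593 + 1 642 + 2 013 + 1 448 + 1 263 + 1 293 + 1 426 = 14 905
65+: 1 592 + 541 = 2 133
Youth dependency ratio = 8 036 / 14 905 × 100 = 53.9
Old-age dependency ratio = 2 133 / 14 905 × 100 = 14.3
Total dependency ratio = (8 036 + 2 133) / 14 905 × 100 = 10 169 / 14 905 × 100 = 68.2

Youth dependency ratio: 53.9
Old-age dependency ratio: 14.3
Total dependency ratio: 68.2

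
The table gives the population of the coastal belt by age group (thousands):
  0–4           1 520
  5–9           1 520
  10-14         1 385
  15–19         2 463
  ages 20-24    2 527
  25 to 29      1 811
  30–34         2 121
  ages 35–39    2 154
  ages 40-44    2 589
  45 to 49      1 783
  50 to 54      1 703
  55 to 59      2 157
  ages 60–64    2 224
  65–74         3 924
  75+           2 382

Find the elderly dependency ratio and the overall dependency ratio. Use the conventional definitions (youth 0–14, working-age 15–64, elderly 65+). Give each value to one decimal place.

0–14: 1 520 + 1 520 + 1 385 = 4 425
15–64: 2 463 + 2 527 + 1 811 + 2 121 + 2 154 + 2 589 + 1 783 + 1 703 + 2 157 + 2 224 = 21 532
65+: 3 924 + 2 382 = 6 306
Old-age dependency ratio = 6 306 / 21 532 × 100 = 29.3
Total dependency ratio = (4 425 + 6 306) / 21 532 × 100 = 10 731 / 21 532 × 100 = 49.8

Old-age dependency ratio: 29.3
Total dependency ratio: 49.8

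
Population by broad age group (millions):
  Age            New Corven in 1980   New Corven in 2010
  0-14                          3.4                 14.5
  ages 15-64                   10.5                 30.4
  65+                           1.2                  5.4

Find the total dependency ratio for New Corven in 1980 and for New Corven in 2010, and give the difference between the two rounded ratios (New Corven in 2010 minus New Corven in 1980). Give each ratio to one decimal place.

New Corven in 1980: 43.8
New Corven in 2010: 65.5
Difference: +21.7

New Corven in 1980: (3.4 + 1.2) / 10.5 × 100 = 4.6 / 10.5 × 100 = 43.8
New Corven in 2010: (14.5 + 5.4) / 30.4 × 100 = 19.9 / 30.4 × 100 = 65.5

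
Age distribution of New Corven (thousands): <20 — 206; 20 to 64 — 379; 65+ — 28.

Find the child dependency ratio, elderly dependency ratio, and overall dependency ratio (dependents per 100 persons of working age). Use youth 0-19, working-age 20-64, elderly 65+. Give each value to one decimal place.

Youth dependency ratio: 54.4
Old-age dependency ratio: 7.4
Total dependency ratio: 61.7

Youth dependency ratio = 206 / 379 × 100 = 54.4
Old-age dependency ratio = 28 / 379 × 100 = 7.4
Total dependency ratio = (206 + 28) / 379 × 100 = 234 / 379 × 100 = 61.7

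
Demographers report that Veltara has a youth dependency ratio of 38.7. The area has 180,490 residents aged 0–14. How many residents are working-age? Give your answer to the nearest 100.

Working-age: 466,400

Youth dependency ratio = youth / working-age × 100
38.7 = 180,490 / W × 100
⇒ 466,400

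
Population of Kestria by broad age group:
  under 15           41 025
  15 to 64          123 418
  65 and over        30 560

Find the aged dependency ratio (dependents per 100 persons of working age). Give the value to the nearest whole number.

Old-age dependency ratio = 30 560 / 123 418 × 100 = 25

Old-age dependency ratio: 25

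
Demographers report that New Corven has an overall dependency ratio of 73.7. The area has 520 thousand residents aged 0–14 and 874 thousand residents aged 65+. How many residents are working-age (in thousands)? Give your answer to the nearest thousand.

Total dependency ratio = (youth + elderly) / working-age × 100
73.7 = (520 + 874) / W × 100
⇒ 1 891

Working-age: 1 891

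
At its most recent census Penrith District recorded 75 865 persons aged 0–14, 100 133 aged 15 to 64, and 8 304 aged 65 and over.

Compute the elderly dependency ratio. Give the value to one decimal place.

Old-age dependency ratio = 8 304 / 100 133 × 100 = 8.3

Old-age dependency ratio: 8.3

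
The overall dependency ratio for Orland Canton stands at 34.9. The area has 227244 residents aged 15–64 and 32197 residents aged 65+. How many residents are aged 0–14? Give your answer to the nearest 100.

Aged 0–14: 47100

Total dependency ratio = (youth + elderly) / working-age × 100
34.9 = (Y + 32197) / 227244 × 100
⇒ 47100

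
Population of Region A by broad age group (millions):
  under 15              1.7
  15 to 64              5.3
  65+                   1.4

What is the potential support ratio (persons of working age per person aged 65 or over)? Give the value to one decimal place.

Potential support ratio: 3.8

Potential support ratio = 5.3 / 1.4 = 3.8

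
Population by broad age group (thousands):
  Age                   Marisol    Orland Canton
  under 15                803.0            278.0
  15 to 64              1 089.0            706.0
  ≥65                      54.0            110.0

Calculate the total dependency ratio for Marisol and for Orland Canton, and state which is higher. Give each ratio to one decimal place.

Marisol: 78.7
Orland Canton: 55.0
Higher: Marisol

Marisol: (803.0 + 54.0) / 1 089.0 × 100 = 857.0 / 1 089.0 × 100 = 78.7
Orland Canton: (278.0 + 110.0) / 706.0 × 100 = 388.0 / 706.0 × 100 = 55.0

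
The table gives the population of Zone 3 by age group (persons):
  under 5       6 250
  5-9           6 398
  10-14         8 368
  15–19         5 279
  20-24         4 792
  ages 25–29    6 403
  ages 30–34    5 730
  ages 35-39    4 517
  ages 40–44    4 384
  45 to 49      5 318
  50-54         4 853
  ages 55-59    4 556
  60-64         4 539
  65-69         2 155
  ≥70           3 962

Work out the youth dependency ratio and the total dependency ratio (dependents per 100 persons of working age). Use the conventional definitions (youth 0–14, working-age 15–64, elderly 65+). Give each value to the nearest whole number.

0–14: 6 250 + 6 398 + 8 368 = 21 016
15–64: 5 279 + 4 792 + 6 403 + 5 730 + 4 517 + 4 384 + 5 318 + 4 853 + 4 556 + 4 539 = 50 371
65+: 2 155 + 3 962 = 6 117
Youth dependency ratio = 21 016 / 50 371 × 100 = 42
Total dependency ratio = (21 016 + 6 117) / 50 371 × 100 = 27 133 / 50 371 × 100 = 54

Youth dependency ratio: 42
Total dependency ratio: 54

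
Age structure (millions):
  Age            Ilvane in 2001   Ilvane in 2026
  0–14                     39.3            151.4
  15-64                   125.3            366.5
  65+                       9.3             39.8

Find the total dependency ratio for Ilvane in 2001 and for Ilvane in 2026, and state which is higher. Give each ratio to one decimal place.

Ilvane in 2001: 38.8
Ilvane in 2026: 52.2
Higher: Ilvane in 2026

Ilvane in 2001: (39.3 + 9.3) / 125.3 × 100 = 48.6 / 125.3 × 100 = 38.8
Ilvane in 2026: (151.4 + 39.8) / 366.5 × 100 = 191.2 / 366.5 × 100 = 52.2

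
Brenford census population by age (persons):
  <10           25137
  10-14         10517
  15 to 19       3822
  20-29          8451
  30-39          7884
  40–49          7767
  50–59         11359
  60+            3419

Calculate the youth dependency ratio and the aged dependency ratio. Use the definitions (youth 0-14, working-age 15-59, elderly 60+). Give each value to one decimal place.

Youth dependency ratio: 90.8
Old-age dependency ratio: 8.7

0–14: 25137 + 10517 = 35654
15–59: 3822 + 8451 + 7884 + 7767 + 11359 = 39283
60+: 3419
Youth dependency ratio = 35654 / 39283 × 100 = 90.8
Old-age dependency ratio = 3419 / 39283 × 100 = 8.7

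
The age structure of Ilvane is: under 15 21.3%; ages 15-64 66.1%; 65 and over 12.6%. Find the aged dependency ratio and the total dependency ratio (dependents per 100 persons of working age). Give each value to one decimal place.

Old-age dependency ratio = 12.6 / 66.1 × 100 = 19.1
Total dependency ratio = (21.3 + 12.6) / 66.1 × 100 = 33.9 / 66.1 × 100 = 51.3

Old-age dependency ratio: 19.1
Total dependency ratio: 51.3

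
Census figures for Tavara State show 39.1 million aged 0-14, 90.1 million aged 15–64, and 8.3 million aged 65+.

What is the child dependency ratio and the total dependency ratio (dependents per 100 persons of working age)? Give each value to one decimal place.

Youth dependency ratio: 43.4
Total dependency ratio: 52.6

Youth dependency ratio = 39.1 / 90.1 × 100 = 43.4
Total dependency ratio = (39.1 + 8.3) / 90.1 × 100 = 47.4 / 90.1 × 100 = 52.6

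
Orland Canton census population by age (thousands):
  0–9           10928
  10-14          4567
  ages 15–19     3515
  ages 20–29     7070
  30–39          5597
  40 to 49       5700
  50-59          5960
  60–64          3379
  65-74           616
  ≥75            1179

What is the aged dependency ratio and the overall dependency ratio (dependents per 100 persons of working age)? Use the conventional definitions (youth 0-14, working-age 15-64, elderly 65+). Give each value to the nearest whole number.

0–14: 10928 + 4567 = 15495
15–64: 3515 + 7070 + 5597 + 5700 + 5960 + 3379 = 31221
65+: 616 + 1179 = 1795
Old-age dependency ratio = 1795 / 31221 × 100 = 6
Total dependency ratio = (15495 + 1795) / 31221 × 100 = 17290 / 31221 × 100 = 55

Old-age dependency ratio: 6
Total dependency ratio: 55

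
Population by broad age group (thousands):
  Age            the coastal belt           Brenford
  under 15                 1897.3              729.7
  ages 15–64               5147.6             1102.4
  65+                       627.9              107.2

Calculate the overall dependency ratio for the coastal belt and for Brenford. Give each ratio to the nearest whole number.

the coastal belt: (1897.3 + 627.9) / 5147.6 × 100 = 2525.2 / 5147.6 × 100 = 49
Brenford: (729.7 + 107.2) / 1102.4 × 100 = 836.9 / 1102.4 × 100 = 76

the coastal belt: 49
Brenford: 76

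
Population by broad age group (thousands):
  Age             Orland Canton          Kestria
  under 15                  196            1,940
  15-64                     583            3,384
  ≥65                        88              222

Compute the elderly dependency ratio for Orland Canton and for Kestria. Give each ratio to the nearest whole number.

Orland Canton: 15
Kestria: 7

Orland Canton: 88 / 583 × 100 = 15
Kestria: 222 / 3,384 × 100 = 7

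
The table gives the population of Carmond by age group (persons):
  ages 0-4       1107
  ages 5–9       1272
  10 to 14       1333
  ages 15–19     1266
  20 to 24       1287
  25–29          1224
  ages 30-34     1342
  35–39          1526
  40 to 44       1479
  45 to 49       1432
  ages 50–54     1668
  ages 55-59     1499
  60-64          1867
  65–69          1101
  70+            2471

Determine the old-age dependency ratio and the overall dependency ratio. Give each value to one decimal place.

Old-age dependency ratio: 24.5
Total dependency ratio: 49.9

0–14: 1107 + 1272 + 1333 = 3712
15–64: 1266 + 1287 + 1224 + 1342 + 1526 + 1479 + 1432 + 1668 + 1499 + 1867 = 14590
65+: 1101 + 2471 = 3572
Old-age dependency ratio = 3572 / 14590 × 100 = 24.5
Total dependency ratio = (3712 + 3572) / 14590 × 100 = 7284 / 14590 × 100 = 49.9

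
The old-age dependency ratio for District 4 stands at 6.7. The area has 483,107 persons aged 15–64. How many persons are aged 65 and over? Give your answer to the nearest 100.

Old-age dependency ratio = elderly / working-age × 100
6.7 = E / 483,107 × 100
⇒ 32,400

Aged 65 and over: 32,400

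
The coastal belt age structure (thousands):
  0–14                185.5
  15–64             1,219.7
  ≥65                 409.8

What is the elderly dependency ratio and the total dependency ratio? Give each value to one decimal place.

Old-age dependency ratio = 409.8 / 1,219.7 × 100 = 33.6
Total dependency ratio = (185.5 + 409.8) / 1,219.7 × 100 = 595.3 / 1,219.7 × 100 = 48.8

Old-age dependency ratio: 33.6
Total dependency ratio: 48.8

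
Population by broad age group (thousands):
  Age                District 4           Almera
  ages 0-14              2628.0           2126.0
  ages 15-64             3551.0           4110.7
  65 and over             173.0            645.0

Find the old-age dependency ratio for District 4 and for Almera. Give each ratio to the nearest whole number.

District 4: 173.0 / 3551.0 × 100 = 5
Almera: 645.0 / 4110.7 × 100 = 16

District 4: 5
Almera: 16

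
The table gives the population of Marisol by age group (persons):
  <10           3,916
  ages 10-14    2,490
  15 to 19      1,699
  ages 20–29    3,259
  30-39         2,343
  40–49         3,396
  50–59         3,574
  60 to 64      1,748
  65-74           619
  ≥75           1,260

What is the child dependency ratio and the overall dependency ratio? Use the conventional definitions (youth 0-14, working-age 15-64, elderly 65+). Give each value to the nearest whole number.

0–14: 3,916 + 2,490 = 6,406
15–64: 1,699 + 3,259 + 2,343 + 3,396 + 3,574 + 1,748 = 16,019
65+: 619 + 1,260 = 1,879
Youth dependency ratio = 6,406 / 16,019 × 100 = 40
Total dependency ratio = (6,406 + 1,879) / 16,019 × 100 = 8,285 / 16,019 × 100 = 52

Youth dependency ratio: 40
Total dependency ratio: 52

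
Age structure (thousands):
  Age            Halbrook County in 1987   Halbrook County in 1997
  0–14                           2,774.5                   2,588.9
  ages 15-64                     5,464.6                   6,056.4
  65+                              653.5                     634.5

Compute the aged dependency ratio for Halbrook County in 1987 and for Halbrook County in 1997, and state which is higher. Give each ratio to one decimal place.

Halbrook County in 1987: 653.5 / 5,464.6 × 100 = 12.0
Halbrook County in 1997: 634.5 / 6,056.4 × 100 = 10.5

Halbrook County in 1987: 12.0
Halbrook County in 1997: 10.5
Higher: Halbrook County in 1987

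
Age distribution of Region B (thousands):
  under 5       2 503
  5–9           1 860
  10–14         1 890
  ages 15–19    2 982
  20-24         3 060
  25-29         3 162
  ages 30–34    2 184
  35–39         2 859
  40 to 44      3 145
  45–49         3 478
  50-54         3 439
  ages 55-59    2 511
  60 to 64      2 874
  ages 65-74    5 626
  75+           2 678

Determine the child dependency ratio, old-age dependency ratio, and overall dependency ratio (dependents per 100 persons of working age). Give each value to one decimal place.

Youth dependency ratio: 21.1
Old-age dependency ratio: 28.0
Total dependency ratio: 49.0

0–14: 2 503 + 1 860 + 1 890 = 6 253
15–64: 2 982 + 3 060 + 3 162 + 2 184 + 2 859 + 3 145 + 3 478 + 3 439 + 2 511 + 2 874 = 29 694
65+: 5 626 + 2 678 = 8 304
Youth dependency ratio = 6 253 / 29 694 × 100 = 21.1
Old-age dependency ratio = 8 304 / 29 694 × 100 = 28.0
Total dependency ratio = (6 253 + 8 304) / 29 694 × 100 = 14 557 / 29 694 × 100 = 49.0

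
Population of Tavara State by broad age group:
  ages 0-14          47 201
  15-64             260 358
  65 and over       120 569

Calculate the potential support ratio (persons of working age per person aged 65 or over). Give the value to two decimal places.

Potential support ratio: 2.16

Potential support ratio = 260 358 / 120 569 = 2.16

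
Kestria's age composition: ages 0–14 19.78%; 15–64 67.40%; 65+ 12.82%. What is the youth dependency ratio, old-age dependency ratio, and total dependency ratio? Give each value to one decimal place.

Youth dependency ratio: 29.3
Old-age dependency ratio: 19.0
Total dependency ratio: 48.4

Youth dependency ratio = 19.78 / 67.40 × 100 = 29.3
Old-age dependency ratio = 12.82 / 67.40 × 100 = 19.0
Total dependency ratio = (19.78 + 12.82) / 67.40 × 100 = 32.60 / 67.40 × 100 = 48.4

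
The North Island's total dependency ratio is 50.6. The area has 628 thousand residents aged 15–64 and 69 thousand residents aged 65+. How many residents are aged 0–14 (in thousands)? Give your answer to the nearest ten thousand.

Total dependency ratio = (youth + elderly) / working-age × 100
50.6 = (Y + 69) / 628 × 100
⇒ 250

Aged 0–14: 250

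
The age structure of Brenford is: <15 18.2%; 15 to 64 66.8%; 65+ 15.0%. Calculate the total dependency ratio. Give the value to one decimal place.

Total dependency ratio: 49.7

Total dependency ratio = (18.2 + 15.0) / 66.8 × 100 = 33.2 / 66.8 × 100 = 49.7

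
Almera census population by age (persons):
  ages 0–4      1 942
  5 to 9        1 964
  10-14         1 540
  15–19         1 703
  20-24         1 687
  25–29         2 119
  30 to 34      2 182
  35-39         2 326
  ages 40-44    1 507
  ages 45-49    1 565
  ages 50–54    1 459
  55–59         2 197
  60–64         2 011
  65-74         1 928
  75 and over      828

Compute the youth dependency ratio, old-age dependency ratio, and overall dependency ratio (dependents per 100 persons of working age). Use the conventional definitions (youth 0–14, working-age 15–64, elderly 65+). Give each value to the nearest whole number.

0–14: 1 942 + 1 964 + 1 540 = 5 446
15–64: 1 703 + 1 687 + 2 119 + 2 182 + 2 326 + 1 507 + 1 565 + 1 459 + 2 197 + 2 011 = 18 756
65+: 1 928 + 828 = 2 756
Youth dependency ratio = 5 446 / 18 756 × 100 = 29
Old-age dependency ratio = 2 756 / 18 756 × 100 = 15
Total dependency ratio = (5 446 + 2 756) / 18 756 × 100 = 8 202 / 18 756 × 100 = 44

Youth dependency ratio: 29
Old-age dependency ratio: 15
Total dependency ratio: 44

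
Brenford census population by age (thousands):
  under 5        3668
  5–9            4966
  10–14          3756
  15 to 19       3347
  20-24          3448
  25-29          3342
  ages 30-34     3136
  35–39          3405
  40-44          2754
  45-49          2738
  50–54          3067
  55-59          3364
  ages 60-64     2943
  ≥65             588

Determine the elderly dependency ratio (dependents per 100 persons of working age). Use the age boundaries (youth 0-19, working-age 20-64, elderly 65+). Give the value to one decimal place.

0–19: 3668 + 4966 + 3756 + 3347 = 15737
20–64: 3448 + 3342 + 3136 + 3405 + 2754 + 2738 + 3067 + 3364 + 2943 = 28197
65+: 588
Old-age dependency ratio = 588 / 28197 × 100 = 2.1

Old-age dependency ratio: 2.1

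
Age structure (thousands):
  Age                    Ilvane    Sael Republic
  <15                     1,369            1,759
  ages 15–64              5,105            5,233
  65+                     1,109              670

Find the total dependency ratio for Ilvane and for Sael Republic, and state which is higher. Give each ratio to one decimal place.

Ilvane: 48.5
Sael Republic: 46.4
Higher: Ilvane

Ilvane: (1,369 + 1,109) / 5,105 × 100 = 2,478 / 5,105 × 100 = 48.5
Sael Republic: (1,759 + 670) / 5,233 × 100 = 2,429 / 5,233 × 100 = 46.4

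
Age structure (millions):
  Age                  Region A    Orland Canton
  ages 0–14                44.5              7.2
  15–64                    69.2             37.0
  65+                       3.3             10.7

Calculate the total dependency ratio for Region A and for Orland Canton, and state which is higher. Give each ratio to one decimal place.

Region A: (44.5 + 3.3) / 69.2 × 100 = 47.8 / 69.2 × 100 = 69.1
Orland Canton: (7.2 + 10.7) / 37.0 × 100 = 17.9 / 37.0 × 100 = 48.4

Region A: 69.1
Orland Canton: 48.4
Higher: Region A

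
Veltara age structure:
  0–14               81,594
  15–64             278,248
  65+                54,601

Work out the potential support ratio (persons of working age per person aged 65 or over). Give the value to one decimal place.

Potential support ratio = 278,248 / 54,601 = 5.1

Potential support ratio: 5.1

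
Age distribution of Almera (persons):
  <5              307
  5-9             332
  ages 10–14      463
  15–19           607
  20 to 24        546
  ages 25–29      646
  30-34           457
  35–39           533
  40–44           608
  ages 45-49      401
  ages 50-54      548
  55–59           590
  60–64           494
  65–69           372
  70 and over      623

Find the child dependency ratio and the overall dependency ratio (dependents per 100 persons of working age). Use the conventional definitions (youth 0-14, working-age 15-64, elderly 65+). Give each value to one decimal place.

0–14: 307 + 332 + 463 = 1,102
15–64: 607 + 546 + 646 + 457 + 533 + 608 + 401 + 548 + 590 + 494 = 5,430
65+: 372 + 623 = 995
Youth dependency ratio = 1,102 / 5,430 × 100 = 20.3
Total dependency ratio = (1,102 + 995) / 5,430 × 100 = 2,097 / 5,430 × 100 = 38.6

Youth dependency ratio: 20.3
Total dependency ratio: 38.6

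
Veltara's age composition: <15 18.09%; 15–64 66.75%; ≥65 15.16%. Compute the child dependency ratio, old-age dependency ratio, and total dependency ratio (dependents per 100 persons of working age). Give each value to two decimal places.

Youth dependency ratio: 27.10
Old-age dependency ratio: 22.71
Total dependency ratio: 49.81

Youth dependency ratio = 18.09 / 66.75 × 100 = 27.10
Old-age dependency ratio = 15.16 / 66.75 × 100 = 22.71
Total dependency ratio = (18.09 + 15.16) / 66.75 × 100 = 33.25 / 66.75 × 100 = 49.81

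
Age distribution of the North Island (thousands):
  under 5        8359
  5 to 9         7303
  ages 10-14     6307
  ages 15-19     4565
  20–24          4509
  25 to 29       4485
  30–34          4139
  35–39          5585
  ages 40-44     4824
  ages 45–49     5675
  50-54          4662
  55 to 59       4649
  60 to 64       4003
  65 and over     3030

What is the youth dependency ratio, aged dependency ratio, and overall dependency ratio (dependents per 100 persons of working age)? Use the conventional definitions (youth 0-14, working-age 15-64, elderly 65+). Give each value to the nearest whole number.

Youth dependency ratio: 47
Old-age dependency ratio: 6
Total dependency ratio: 53

0–14: 8359 + 7303 + 6307 = 21969
15–64: 4565 + 4509 + 4485 + 4139 + 5585 + 4824 + 5675 + 4662 + 4649 + 4003 = 47096
65+: 3030
Youth dependency ratio = 21969 / 47096 × 100 = 47
Old-age dependency ratio = 3030 / 47096 × 100 = 6
Total dependency ratio = (21969 + 3030) / 47096 × 100 = 24999 / 47096 × 100 = 53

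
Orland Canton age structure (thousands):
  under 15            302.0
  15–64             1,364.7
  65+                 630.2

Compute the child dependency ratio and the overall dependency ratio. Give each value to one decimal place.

Youth dependency ratio: 22.1
Total dependency ratio: 68.3

Youth dependency ratio = 302.0 / 1,364.7 × 100 = 22.1
Total dependency ratio = (302.0 + 630.2) / 1,364.7 × 100 = 932.2 / 1,364.7 × 100 = 68.3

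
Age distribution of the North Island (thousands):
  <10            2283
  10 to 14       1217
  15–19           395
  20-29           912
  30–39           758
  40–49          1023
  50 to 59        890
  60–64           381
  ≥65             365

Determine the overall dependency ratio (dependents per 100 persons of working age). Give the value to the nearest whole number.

0–14: 2283 + 1217 = 3500
15–64: 395 + 912 + 758 + 1023 + 890 + 381 = 4359
65+: 365
Total dependency ratio = (3500 + 365) / 4359 × 100 = 3865 / 4359 × 100 = 89

Total dependency ratio: 89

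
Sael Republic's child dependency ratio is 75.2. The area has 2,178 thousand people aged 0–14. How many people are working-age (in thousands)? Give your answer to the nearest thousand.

Working-age: 2,896

Youth dependency ratio = youth / working-age × 100
75.2 = 2,178 / W × 100
⇒ 2,896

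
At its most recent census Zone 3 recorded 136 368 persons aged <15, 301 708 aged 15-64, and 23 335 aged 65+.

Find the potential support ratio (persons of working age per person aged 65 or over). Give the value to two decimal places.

Potential support ratio: 12.93

Potential support ratio = 301 708 / 23 335 = 12.93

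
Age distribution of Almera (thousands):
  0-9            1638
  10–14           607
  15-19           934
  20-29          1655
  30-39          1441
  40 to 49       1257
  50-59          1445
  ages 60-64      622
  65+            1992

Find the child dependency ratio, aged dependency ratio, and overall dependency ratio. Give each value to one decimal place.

0–14: 1638 + 607 = 2245
15–64: 934 + 1655 + 1441 + 1257 + 1445 + 622 = 7354
65+: 1992
Youth dependency ratio = 2245 / 7354 × 100 = 30.5
Old-age dependency ratio = 1992 / 7354 × 100 = 27.1
Total dependency ratio = (2245 + 1992) / 7354 × 100 = 4237 / 7354 × 100 = 57.6

Youth dependency ratio: 30.5
Old-age dependency ratio: 27.1
Total dependency ratio: 57.6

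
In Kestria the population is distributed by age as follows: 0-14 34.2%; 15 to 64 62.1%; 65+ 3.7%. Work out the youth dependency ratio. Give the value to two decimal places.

Youth dependency ratio = 34.2 / 62.1 × 100 = 55.07

Youth dependency ratio: 55.07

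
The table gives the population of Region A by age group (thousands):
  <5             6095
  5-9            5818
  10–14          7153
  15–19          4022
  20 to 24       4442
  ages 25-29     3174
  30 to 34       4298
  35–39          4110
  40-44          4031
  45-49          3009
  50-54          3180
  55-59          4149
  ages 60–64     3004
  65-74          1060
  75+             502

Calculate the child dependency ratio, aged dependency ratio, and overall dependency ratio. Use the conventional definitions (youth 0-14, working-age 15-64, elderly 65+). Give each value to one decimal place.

Youth dependency ratio: 51.0
Old-age dependency ratio: 4.2
Total dependency ratio: 55.1

0–14: 6095 + 5818 + 7153 = 19066
15–64: 4022 + 4442 + 3174 + 4298 + 4110 + 4031 + 3009 + 3180 + 4149 + 3004 = 37419
65+: 1060 + 502 = 1562
Youth dependency ratio = 19066 / 37419 × 100 = 51.0
Old-age dependency ratio = 1562 / 37419 × 100 = 4.2
Total dependency ratio = (19066 + 1562) / 37419 × 100 = 20628 / 37419 × 100 = 55.1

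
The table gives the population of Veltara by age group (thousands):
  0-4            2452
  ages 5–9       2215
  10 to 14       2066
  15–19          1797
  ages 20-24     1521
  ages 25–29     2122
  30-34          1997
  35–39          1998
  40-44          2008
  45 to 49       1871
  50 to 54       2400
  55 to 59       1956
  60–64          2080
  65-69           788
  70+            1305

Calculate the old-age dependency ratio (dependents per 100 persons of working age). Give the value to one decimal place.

0–14: 2452 + 2215 + 2066 = 6733
15–64: 1797 + 1521 + 2122 + 1997 + 1998 + 2008 + 1871 + 2400 + 1956 + 2080 = 19750
65+: 788 + 1305 = 2093
Old-age dependency ratio = 2093 / 19750 × 100 = 10.6

Old-age dependency ratio: 10.6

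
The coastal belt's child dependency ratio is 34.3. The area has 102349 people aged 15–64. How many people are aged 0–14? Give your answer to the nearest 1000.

Youth dependency ratio = youth / working-age × 100
34.3 = Y / 102349 × 100
⇒ 35000

Aged 0–14: 35000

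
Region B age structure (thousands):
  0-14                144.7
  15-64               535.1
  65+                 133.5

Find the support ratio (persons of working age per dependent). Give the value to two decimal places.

Support ratio: 1.92

Support ratio = 535.1 / (144.7 + 133.5) = 535.1 / 278.2 = 1.92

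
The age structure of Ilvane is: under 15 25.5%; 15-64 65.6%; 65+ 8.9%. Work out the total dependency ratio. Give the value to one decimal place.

Total dependency ratio: 52.4

Total dependency ratio = (25.5 + 8.9) / 65.6 × 100 = 34.4 / 65.6 × 100 = 52.4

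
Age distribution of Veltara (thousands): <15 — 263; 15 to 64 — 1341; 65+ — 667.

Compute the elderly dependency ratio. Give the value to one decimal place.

Old-age dependency ratio: 49.7

Old-age dependency ratio = 667 / 1341 × 100 = 49.7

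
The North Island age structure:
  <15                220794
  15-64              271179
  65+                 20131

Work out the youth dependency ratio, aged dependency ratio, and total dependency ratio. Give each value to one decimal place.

Youth dependency ratio = 220794 / 271179 × 100 = 81.4
Old-age dependency ratio = 20131 / 271179 × 100 = 7.4
Total dependency ratio = (220794 + 20131) / 271179 × 100 = 240925 / 271179 × 100 = 88.8

Youth dependency ratio: 81.4
Old-age dependency ratio: 7.4
Total dependency ratio: 88.8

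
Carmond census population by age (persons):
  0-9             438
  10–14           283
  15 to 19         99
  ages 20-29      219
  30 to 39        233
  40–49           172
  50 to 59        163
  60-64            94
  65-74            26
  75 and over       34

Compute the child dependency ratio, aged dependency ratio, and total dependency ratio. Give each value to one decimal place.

0–14: 438 + 283 = 721
15–64: 99 + 219 + 233 + 172 + 163 + 94 = 980
65+: 26 + 34 = 60
Youth dependency ratio = 721 / 980 × 100 = 73.6
Old-age dependency ratio = 60 / 980 × 100 = 6.1
Total dependency ratio = (721 + 60) / 980 × 100 = 781 / 980 × 100 = 79.7

Youth dependency ratio: 73.6
Old-age dependency ratio: 6.1
Total dependency ratio: 79.7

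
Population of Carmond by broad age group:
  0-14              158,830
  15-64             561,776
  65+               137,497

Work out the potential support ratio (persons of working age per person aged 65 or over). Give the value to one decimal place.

Potential support ratio: 4.1

Potential support ratio = 561,776 / 137,497 = 4.1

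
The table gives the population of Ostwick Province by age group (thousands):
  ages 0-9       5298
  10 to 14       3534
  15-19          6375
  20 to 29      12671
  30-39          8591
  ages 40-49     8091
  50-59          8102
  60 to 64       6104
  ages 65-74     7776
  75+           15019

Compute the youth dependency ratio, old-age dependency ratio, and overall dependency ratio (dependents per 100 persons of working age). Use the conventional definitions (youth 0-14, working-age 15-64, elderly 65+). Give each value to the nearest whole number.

0–14: 5298 + 3534 = 8832
15–64: 6375 + 12671 + 8591 + 8091 + 8102 + 6104 = 49934
65+: 7776 + 15019 = 22795
Youth dependency ratio = 8832 / 49934 × 100 = 18
Old-age dependency ratio = 22795 / 49934 × 100 = 46
Total dependency ratio = (8832 + 22795) / 49934 × 100 = 31627 / 49934 × 100 = 63

Youth dependency ratio: 18
Old-age dependency ratio: 46
Total dependency ratio: 63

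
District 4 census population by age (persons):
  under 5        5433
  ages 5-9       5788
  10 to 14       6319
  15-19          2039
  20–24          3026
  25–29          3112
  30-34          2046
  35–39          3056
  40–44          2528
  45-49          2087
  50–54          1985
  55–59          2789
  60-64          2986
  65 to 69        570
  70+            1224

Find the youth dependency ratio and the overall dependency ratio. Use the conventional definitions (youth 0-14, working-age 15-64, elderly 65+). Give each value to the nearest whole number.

Youth dependency ratio: 68
Total dependency ratio: 75

0–14: 5433 + 5788 + 6319 = 17540
15–64: 2039 + 3026 + 3112 + 2046 + 3056 + 2528 + 2087 + 1985 + 2789 + 2986 = 25654
65+: 570 + 1224 = 1794
Youth dependency ratio = 17540 / 25654 × 100 = 68
Total dependency ratio = (17540 + 1794) / 25654 × 100 = 19334 / 25654 × 100 = 75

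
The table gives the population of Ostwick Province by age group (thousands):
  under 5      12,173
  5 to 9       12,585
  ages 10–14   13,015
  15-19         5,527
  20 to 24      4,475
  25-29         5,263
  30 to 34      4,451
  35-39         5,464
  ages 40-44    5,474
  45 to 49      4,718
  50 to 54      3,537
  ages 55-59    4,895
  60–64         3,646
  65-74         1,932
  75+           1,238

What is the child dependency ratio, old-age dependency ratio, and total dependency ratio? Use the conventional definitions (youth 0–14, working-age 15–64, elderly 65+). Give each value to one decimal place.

Youth dependency ratio: 79.6
Old-age dependency ratio: 6.7
Total dependency ratio: 86.3

0–14: 12,173 + 12,585 + 13,015 = 37,773
15–64: 5,527 + 4,475 + 5,263 + 4,451 + 5,464 + 5,474 + 4,718 + 3,537 + 4,895 + 3,646 = 47,450
65+: 1,932 + 1,238 = 3,170
Youth dependency ratio = 37,773 / 47,450 × 100 = 79.6
Old-age dependency ratio = 3,170 / 47,450 × 100 = 6.7
Total dependency ratio = (37,773 + 3,170) / 47,450 × 100 = 40,943 / 47,450 × 100 = 86.3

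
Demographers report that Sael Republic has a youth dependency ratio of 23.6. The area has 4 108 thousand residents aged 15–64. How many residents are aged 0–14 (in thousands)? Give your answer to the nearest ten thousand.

Aged 0–14: 970

Youth dependency ratio = youth / working-age × 100
23.6 = Y / 4 108 × 100
⇒ 970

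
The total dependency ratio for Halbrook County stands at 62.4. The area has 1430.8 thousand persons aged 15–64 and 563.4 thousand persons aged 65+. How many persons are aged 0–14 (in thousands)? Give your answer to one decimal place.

Total dependency ratio = (youth + elderly) / working-age × 100
62.4 = (Y + 563.4) / 1430.8 × 100
⇒ 329.4

Aged 0–14: 329.4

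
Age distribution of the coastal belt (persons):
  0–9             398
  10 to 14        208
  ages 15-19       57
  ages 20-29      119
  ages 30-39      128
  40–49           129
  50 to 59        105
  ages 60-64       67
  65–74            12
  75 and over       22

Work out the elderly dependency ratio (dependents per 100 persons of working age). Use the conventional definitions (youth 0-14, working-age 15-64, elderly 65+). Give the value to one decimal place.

0–14: 398 + 208 = 606
15–64: 57 + 119 + 128 + 129 + 105 + 67 = 605
65+: 12 + 22 = 34
Old-age dependency ratio = 34 / 605 × 100 = 5.6

Old-age dependency ratio: 5.6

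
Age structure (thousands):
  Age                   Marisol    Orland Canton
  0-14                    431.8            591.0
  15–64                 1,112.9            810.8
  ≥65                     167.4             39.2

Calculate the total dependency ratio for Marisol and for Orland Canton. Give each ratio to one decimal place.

Marisol: 53.8
Orland Canton: 77.7

Marisol: (431.8 + 167.4) / 1,112.9 × 100 = 599.2 / 1,112.9 × 100 = 53.8
Orland Canton: (591.0 + 39.2) / 810.8 × 100 = 630.2 / 810.8 × 100 = 77.7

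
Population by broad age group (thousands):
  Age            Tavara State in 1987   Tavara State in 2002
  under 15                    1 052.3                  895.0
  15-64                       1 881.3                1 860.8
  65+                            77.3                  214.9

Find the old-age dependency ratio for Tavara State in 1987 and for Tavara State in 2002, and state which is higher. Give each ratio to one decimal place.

Tavara State in 1987: 77.3 / 1 881.3 × 100 = 4.1
Tavara State in 2002: 214.9 / 1 860.8 × 100 = 11.5

Tavara State in 1987: 4.1
Tavara State in 2002: 11.5
Higher: Tavara State in 2002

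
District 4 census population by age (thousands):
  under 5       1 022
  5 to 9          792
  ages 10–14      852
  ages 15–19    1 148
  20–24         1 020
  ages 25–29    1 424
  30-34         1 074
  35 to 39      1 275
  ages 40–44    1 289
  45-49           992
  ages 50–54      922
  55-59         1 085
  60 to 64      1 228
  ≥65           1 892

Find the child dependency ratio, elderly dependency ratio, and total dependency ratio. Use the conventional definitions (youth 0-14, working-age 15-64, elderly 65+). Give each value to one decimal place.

0–14: 1 022 + 792 + 852 = 2 666
15–64: 1 148 + 1 020 + 1 424 + 1 074 + 1 275 + 1 289 + 992 + 922 + 1 085 + 1 228 = 11 457
65+: 1 892
Youth dependency ratio = 2 666 / 11 457 × 100 = 23.3
Old-age dependency ratio = 1 892 / 11 457 × 100 = 16.5
Total dependency ratio = (2 666 + 1 892) / 11 457 × 100 = 4 558 / 11 457 × 100 = 39.8

Youth dependency ratio: 23.3
Old-age dependency ratio: 16.5
Total dependency ratio: 39.8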